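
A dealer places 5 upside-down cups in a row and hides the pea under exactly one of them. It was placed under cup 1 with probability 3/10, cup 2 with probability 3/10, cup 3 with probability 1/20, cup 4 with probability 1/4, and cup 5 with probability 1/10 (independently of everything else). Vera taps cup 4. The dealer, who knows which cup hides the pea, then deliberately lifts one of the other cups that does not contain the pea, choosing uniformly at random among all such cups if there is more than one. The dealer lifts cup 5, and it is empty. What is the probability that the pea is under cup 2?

Condition on the true location of the pea.
If it is under either of cups 1 and 2 (prior 3/10 each): the dealer has 3 equally likely choices, so probability 1/3; weight (3/10)·(1/3) = 1/10 each.
If it is under cup 3 (prior 1/20): the dealer has 3 equally likely choices, so probability 1/3; weight (1/20)·(1/3) = 1/60.
If it is under cup 4 (prior 1/4): the dealer has 4 equally likely choices, so probability 1/4; weight (1/4)·(1/4) = 1/16.
If it is under cup 5 (prior 1/10): the dealer opened cup 5, so this case is ruled out; weight (1/10)·0 = 0.
The weights sum to 67/240.
So P(the pea under cup 2 | the dealer opened cup 5) = (1/10) / (67/240) = 24/67.

24/67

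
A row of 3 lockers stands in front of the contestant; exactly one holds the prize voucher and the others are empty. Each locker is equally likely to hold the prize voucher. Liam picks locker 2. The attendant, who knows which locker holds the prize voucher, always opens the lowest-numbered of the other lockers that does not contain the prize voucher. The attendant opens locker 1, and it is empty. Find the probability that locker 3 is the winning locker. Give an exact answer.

1/2

Consider each possible location of the prize voucher in turn.
If it is in locker 1 (prior 1/3): the attendant opened locker 1, so this case is ruled out; weight (1/3)·0 = 0.
If it is in either of lockers 2 and 3 (prior 1/3 each): locker 1 is the lowest-numbered option available, probability 1; weight (1/3)·1 = 1/3 each.
The weights sum to 2/3.
So P(the prize voucher in locker 3 | the attendant opened locker 1) = (1/3) / (2/3) = 1/2.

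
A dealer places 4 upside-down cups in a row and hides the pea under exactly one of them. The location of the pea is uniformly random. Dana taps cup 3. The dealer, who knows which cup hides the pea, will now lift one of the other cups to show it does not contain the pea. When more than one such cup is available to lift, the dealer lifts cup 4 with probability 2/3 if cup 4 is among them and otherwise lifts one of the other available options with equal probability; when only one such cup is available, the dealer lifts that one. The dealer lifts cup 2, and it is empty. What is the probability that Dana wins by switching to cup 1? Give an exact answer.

1/3

Condition on the true location of the pea.
If it is under cup 1 (prior 1/4): cup 4 is available but not opened, probability 1/3; weight (1/4)·(1/3) = 1/12.
If it is under cup 2 (prior 1/4): the dealer opened cup 2, so this case is ruled out; weight (1/4)·0 = 0.
If it is under cup 3 (prior 1/4): cup 4 is available but not opened; cup 2 gets probability (1 − 2/3)/2 = 1/6; weight (1/4)·(1/6) = 1/24.
If it is under cup 4 (prior 1/4): cup 4 holds the prize so is unavailable; the dealer chooses uniformly among the 2 others, probability 1/2; weight (1/4)·(1/2) = 1/8.
The weights sum to 1/4.
So P(the pea under cup 1 | the dealer opened cup 2) = (1/12) / (1/4) = 1/3.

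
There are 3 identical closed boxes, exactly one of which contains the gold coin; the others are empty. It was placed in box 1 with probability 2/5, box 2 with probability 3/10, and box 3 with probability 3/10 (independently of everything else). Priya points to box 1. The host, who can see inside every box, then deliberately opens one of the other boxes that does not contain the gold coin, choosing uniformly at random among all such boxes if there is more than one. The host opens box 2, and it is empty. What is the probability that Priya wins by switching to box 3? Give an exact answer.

3/5

Apply Bayes' rule, conditioning on where the gold coin actually is.
If it is in box 1 (prior 2/5): the host has 2 equally likely choices, so probability 1/2; weight (2/5)·(1/2) = 1/5.
If it is in box 2 (prior 3/10): the host opened box 2, so this case is ruled out; weight (3/10)·0 = 0.
If it is in box 3 (prior 3/10): the host has no choice, probability 1; weight (3/10)·1 = 3/10.
The weights sum to 1/2.
So P(the gold coin in box 3 | the host opened box 2) = (3/10) / (1/2) = 3/5.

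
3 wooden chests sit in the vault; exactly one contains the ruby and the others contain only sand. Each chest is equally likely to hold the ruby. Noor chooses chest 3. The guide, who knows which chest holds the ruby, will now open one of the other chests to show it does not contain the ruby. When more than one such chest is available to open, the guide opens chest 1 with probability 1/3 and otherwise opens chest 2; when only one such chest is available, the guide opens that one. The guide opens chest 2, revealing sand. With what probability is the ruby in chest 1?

Condition on the true location of the ruby.
If it is in chest 1 (prior 1/3): only chest 2 is available, probability 1; weight (1/3)·1 = 1/3.
If it is in chest 2 (prior 1/3): the guide opened chest 2, so this case is ruled out; weight (1/3)·0 = 0.
If it is in chest 3 (prior 1/3): chest 1 is available but not opened, probability 2/3; weight (1/3)·(2/3) = 2/9.
The weights sum to 5/9.
So P(the ruby in chest 1 | the guide opened chest 2) = (1/3) / (5/9) = 3/5.

3/5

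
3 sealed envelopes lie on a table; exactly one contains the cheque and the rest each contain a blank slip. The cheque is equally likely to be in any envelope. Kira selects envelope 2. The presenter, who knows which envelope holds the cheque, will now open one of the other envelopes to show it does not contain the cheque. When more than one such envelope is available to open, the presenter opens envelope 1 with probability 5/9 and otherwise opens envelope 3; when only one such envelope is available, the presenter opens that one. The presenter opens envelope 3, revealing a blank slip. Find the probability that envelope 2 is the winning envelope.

4/13

Consider each possible location of the cheque in turn.
If it is in envelope 1 (prior 1/3): only envelope 3 is available, probability 1; weight (1/3)·1 = 1/3.
If it is in envelope 2 (prior 1/3): envelope 1 is available but not opened, probability 4/9; weight (1/3)·(4/9) = 4/27.
If it is in envelope 3 (prior 1/3): the presenter opened envelope 3, so this case is ruled out; weight (1/3)·0 = 0.
The weights sum to 13/27.
So P(the cheque in envelope 2 | the presenter opened envelope 3) = (4/27) / (13/27) = 4/13.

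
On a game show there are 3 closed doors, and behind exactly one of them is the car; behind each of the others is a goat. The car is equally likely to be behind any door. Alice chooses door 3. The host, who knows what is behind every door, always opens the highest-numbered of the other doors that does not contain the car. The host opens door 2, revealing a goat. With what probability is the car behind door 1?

Consider each possible location of the car in turn.
If it is behind either of doors 1 and 3 (prior 1/3 each): door 2 is the highest-numbered option available, probability 1; weight (1/3)·1 = 1/3 each.
If it is behind door 2 (prior 1/3): the host opened door 2, so this case is ruled out; weight (1/3)·0 = 0.
The weights sum to 2/3.
So P(the car behind door 1 | the host opened door 2) = (1/3) / (2/3) = 1/2.

1/2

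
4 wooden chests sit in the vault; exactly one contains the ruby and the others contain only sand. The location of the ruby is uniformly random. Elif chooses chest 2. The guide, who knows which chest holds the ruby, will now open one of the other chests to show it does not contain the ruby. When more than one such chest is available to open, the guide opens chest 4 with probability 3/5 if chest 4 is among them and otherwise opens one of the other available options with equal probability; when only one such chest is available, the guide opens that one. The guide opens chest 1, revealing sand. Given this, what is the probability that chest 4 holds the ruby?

5/11

Consider each possible location of the ruby in turn.
If it is in chest 1 (prior 1/4): the guide opened chest 1, so this case is ruled out; weight (1/4)·0 = 0.
If it is in chest 2 (prior 1/4): chest 4 is available but not opened; chest 1 gets probability (1 − 3/5)/2 = 1/5; weight (1/4)·(1/5) = 1/20.
If it is in chest 3 (prior 1/4): chest 4 is available but not opened, probability 2/5; weight (1/4)·(2/5) = 1/10.
If it is in chest 4 (prior 1/4): chest 4 holds the prize so is unavailable; the guide chooses uniformly among the 2 others, probability 1/2; weight (1/4)·(1/2) = 1/8.
The weights sum to 11/40.
So P(the ruby in chest 4 | the guide opened chest 1) = (1/8) / (11/40) = 5/11.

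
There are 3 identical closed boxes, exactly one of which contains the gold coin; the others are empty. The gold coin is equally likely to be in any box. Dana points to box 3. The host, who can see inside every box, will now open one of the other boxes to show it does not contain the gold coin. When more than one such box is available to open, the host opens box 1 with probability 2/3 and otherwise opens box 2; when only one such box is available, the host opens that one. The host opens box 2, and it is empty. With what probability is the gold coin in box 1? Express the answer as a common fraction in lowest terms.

3/4

Consider each possible location of the gold coin in turn.
If it is in box 1 (prior 1/3): only box 2 is available, probability 1; weight (1/3)·1 = 1/3.
If it is in box 2 (prior 1/3): the host opened box 2, so this case is ruled out; weight (1/3)·0 = 0.
If it is in box 3 (prior 1/3): box 1 is available but not opened, probability 1/3; weight (1/3)·(1/3) = 1/9.
The weights sum to 4/9.
So P(the gold coin in box 1 | the host opened box 2) = (1/3) / (4/9) = 3/4.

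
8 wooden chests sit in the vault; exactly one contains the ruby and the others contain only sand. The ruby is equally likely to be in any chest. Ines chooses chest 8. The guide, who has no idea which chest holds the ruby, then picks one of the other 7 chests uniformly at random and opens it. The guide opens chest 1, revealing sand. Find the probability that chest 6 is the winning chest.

Apply Bayes' rule, conditioning on where the ruby actually is.
If it is in chest 1 (prior 1/8): the guide opened chest 1, so this case is ruled out; weight (1/8)·0 = 0.
If it is in any of chests 2, 3, 4, 5, 6, 7, and 8 (prior 1/8 each): the guide picks chest 1 with probability 1/7 regardless, and it is not the prize; weight (1/8)·(1/7) = 1/56 each.
The weights sum to 1/8.
So P(the ruby in chest 6 | the guide opened chest 1) = (1/56) / (1/8) = 1/7.

1/7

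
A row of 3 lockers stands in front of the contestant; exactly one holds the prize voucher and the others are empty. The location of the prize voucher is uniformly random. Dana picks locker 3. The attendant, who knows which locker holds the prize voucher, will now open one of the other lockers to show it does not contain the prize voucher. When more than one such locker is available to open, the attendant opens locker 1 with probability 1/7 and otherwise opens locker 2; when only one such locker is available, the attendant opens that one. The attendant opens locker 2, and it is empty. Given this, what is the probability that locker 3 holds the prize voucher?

Apply Bayes' rule, conditioning on where the prize voucher actually is.
If it is in locker 1 (prior 1/3): only locker 2 is available, probability 1; weight (1/3)·1 = 1/3.
If it is in locker 2 (prior 1/3): the attendant opened locker 2, so this case is ruled out; weight (1/3)·0 = 0.
If it is in locker 3 (prior 1/3): locker 1 is available but not opened, probability 6/7; weight (1/3)·(6/7) = 2/7.
The weights sum to 13/21.
So P(the prize voucher in locker 3 | the attendant opened locker 2) = (2/7) / (13/21) = 6/13.

6/13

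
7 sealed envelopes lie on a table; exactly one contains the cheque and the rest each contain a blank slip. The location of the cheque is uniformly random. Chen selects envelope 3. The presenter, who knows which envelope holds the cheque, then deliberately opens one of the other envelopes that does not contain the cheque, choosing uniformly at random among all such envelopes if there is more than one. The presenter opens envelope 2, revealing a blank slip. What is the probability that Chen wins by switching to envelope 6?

6/35

Condition on the true location of the cheque.
If it is in any of envelopes 1, 4, 5, 6, and 7 (prior 1/7 each): the presenter has 5 equally likely choices, so probability 1/5; weight (1/7)·(1/5) = 1/35 each.
If it is in envelope 2 (prior 1/7): the presenter opened envelope 2, so this case is ruled out; weight (1/7)·0 = 0.
If it is in envelope 3 (prior 1/7): the presenter has 6 equally likely choices, so probability 1/6; weight (1/7)·(1/6) = 1/42.
The weights sum to 1/6.
So P(the cheque in envelope 6 | the presenter opened envelope 2) = (1/35) / (1/6) = 6/35.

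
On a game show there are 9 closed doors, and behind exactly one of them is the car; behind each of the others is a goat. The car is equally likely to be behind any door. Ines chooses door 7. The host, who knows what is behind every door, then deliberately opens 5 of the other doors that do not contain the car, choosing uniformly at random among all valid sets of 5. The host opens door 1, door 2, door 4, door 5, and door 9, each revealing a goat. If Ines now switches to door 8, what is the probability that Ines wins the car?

8/27

Condition on the true location of the car.
If it is behind any of doors 1, 2, 4, 5, and 9 (prior 1/9 each): that door was opened and seen not to hold the prize — ruled out; weight (1/9)·0 = 0 each.
If it is behind any of doors 3, 6, and 8 (prior 1/9 each): the host has 21 equally likely choices, so probability 1/21; weight (1/9)·(1/21) = 1/189 each.
If it is behind door 7 (prior 1/9): the host has 56 equally likely choices, so probability 1/56; weight (1/9)·(1/56) = 1/504.
The weights sum to 1/56.
So P(the car behind door 8 | the host opened door 1, door 2, door 4, door 5, and door 9) = (1/189) / (1/56) = 8/27.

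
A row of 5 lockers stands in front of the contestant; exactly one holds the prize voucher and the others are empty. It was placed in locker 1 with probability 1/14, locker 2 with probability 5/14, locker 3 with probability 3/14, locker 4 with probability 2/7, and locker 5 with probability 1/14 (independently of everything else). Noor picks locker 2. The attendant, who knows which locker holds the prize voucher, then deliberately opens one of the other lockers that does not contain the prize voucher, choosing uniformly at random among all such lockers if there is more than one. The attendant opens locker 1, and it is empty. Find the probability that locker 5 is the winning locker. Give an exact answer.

4/47

Condition on the true location of the prize voucher.
If it is in locker 1 (prior 1/14): the attendant opened locker 1, so this case is ruled out; weight (1/14)·0 = 0.
If it is in locker 2 (prior 5/14): the attendant has 4 equally likely choices, so probability 1/4; weight (5/14)·(1/4) = 5/56.
If it is in locker 3 (prior 3/14): the attendant has 3 equally likely choices, so probability 1/3; weight (3/14)·(1/3) = 1/14.
If it is in locker 4 (prior 2/7): the attendant has 3 equally likely choices, so probability 1/3; weight (2/7)·(1/3) = 2/21.
If it is in locker 5 (prior 1/14): the attendant has 3 equally likely choices, so probability 1/3; weight (1/14)·(1/3) = 1/42.
The weights sum to 47/168.
So P(the prize voucher in locker 5 | the attendant opened locker 1) = (1/42) / (47/168) = 4/47.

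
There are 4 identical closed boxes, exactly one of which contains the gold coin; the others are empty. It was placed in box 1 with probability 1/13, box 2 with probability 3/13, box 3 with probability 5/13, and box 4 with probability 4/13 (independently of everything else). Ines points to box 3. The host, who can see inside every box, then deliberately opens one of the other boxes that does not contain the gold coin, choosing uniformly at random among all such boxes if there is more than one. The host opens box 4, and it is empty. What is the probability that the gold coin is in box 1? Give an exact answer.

Condition on the true location of the gold coin.
If it is in box 1 (prior 1/13): the host has 2 equally likely choices, so probability 1/2; weight (1/13)·(1/2) = 1/26.
If it is in box 2 (prior 3/13): the host has 2 equally likely choices, so probability 1/2; weight (3/13)·(1/2) = 3/26.
If it is in box 3 (prior 5/13): the host has 3 equally likely choices, so probability 1/3; weight (5/13)·(1/3) = 5/39.
If it is in box 4 (prior 4/13): the host opened box 4, so this case is ruled out; weight (4/13)·0 = 0.
The weights sum to 11/39.
So P(the gold coin in box 1 | the host opened box 4) = (1/26) / (11/39) = 3/22.

3/22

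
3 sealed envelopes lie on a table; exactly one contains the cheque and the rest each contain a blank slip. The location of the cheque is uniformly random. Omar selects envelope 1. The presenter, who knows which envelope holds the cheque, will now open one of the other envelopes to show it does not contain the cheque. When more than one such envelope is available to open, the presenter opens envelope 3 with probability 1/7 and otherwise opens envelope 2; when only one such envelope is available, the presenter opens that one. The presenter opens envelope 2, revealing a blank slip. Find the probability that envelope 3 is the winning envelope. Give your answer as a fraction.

Consider each possible location of the cheque in turn.
If it is in envelope 1 (prior 1/3): envelope 3 is available but not opened, probability 6/7; weight (1/3)·(6/7) = 2/7.
If it is in envelope 2 (prior 1/3): the presenter opened envelope 2, so this case is ruled out; weight (1/3)·0 = 0.
If it is in envelope 3 (prior 1/3): only envelope 2 is available, probability 1; weight (1/3)·1 = 1/3.
The weights sum to 13/21.
So P(the cheque in envelope 3 | the presenter opened envelope 2) = (1/3) / (13/21) = 7/13.

7/13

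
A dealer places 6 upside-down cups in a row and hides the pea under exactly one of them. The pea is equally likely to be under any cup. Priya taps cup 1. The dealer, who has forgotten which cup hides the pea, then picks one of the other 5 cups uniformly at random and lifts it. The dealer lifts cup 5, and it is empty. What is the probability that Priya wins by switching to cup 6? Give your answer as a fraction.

1/5

Condition on the true location of the pea.
If it is under any of cups 1, 2, 3, 4, and 6 (prior 1/6 each): the dealer picks cup 5 with probability 1/5 regardless, and it is not the prize; weight (1/6)·(1/5) = 1/30 each.
If it is under cup 5 (prior 1/6): the dealer opened cup 5, so this case is ruled out; weight (1/6)·0 = 0.
The weights sum to 1/6.
So P(the pea under cup 6 | the dealer opened cup 5) = (1/30) / (1/6) = 1/5.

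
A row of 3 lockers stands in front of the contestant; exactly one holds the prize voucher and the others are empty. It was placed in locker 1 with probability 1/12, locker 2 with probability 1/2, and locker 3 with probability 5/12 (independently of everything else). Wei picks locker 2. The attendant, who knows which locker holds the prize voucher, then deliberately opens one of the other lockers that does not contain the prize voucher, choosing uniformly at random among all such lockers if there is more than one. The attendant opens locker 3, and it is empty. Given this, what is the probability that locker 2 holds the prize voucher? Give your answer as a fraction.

3/4

Consider each possible location of the prize voucher in turn.
If it is in locker 1 (prior 1/12): the attendant has no choice, probability 1; weight (1/12)·1 = 1/12.
If it is in locker 2 (prior 1/2): the attendant has 2 equally likely choices, so probability 1/2; weight (1/2)·(1/2) = 1/4.
If it is in locker 3 (prior 5/12): the attendant opened locker 3, so this case is ruled out; weight (5/12)·0 = 0.
The weights sum to 1/3.
So P(the prize voucher in locker 2 | the attendant opened locker 3) = (1/4) / (1/3) = 3/4.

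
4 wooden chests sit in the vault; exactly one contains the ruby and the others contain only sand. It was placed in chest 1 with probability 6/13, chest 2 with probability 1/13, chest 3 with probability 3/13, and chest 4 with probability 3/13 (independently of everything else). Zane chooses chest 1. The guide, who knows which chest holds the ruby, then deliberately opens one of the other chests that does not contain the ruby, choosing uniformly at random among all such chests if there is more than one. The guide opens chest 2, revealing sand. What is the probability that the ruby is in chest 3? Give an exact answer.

3/10

Consider each possible location of the ruby in turn.
If it is in chest 1 (prior 6/13): the guide has 3 equally likely choices, so probability 1/3; weight (6/13)·(1/3) = 2/13.
If it is in chest 2 (prior 1/13): the guide opened chest 2, so this case is ruled out; weight (1/13)·0 = 0.
If it is in either of chests 3 and 4 (prior 3/13 each): the guide has 2 equally likely choices, so probability 1/2; weight (3/13)·(1/2) = 3/26 each.
The weights sum to 5/13.
So P(the ruby in chest 3 | the guide opened chest 2) = (3/26) / (5/13) = 3/10.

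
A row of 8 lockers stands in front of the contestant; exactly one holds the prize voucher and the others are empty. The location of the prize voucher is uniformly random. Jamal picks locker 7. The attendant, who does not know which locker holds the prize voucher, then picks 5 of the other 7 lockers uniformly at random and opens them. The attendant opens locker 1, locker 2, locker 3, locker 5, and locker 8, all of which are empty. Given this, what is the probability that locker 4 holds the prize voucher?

1/3

Consider each possible location of the prize voucher in turn.
If it is in any of lockers 1, 2, 3, 5, and 8 (prior 1/8 each): that locker was opened and seen not to hold the prize — ruled out; weight (1/8)·0 = 0 each.
If it is in any of lockers 4, 6, and 7 (prior 1/8 each): the attendant picks exactly this set with probability 1/21 regardless, and none is the prize; weight (1/8)·(1/21) = 1/168 each.
The weights sum to 1/56.
So P(the prize voucher in locker 4 | the attendant opened locker 1, locker 2, locker 3, locker 5, and locker 8) = (1/168) / (1/56) = 1/3.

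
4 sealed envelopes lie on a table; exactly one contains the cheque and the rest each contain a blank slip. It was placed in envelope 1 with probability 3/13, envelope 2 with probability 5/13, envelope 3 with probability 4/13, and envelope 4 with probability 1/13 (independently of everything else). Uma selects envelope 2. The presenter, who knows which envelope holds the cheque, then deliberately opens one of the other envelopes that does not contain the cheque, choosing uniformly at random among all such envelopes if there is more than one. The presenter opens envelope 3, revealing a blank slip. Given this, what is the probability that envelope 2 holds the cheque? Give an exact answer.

Condition on the true location of the cheque.
If it is in envelope 1 (prior 3/13): the presenter has 2 equally likely choices, so probability 1/2; weight (3/13)·(1/2) = 3/26.
If it is in envelope 2 (prior 5/13): the presenter has 3 equally likely choices, so probability 1/3; weight (5/13)·(1/3) = 5/39.
If it is in envelope 3 (prior 4/13): the presenter opened envelope 3, so this case is ruled out; weight (4/13)·0 = 0.
If it is in envelope 4 (prior 1/13): the presenter has 2 equally likely choices, so probability 1/2; weight (1/13)·(1/2) = 1/26.
The weights sum to 11/39.
So P(the cheque in envelope 2 | the presenter opened envelope 3) = (5/39) / (11/39) = 5/11.

5/11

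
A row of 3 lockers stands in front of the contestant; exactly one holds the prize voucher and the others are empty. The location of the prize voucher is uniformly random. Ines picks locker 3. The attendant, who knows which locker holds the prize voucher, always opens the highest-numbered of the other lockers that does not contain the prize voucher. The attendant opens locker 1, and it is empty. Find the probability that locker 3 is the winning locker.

Condition on the true location of the prize voucher.
If it is in locker 1 (prior 1/3): the attendant opened locker 1, so this case is ruled out; weight (1/3)·0 = 0.
If it is in locker 2 (prior 1/3): locker 1 is the highest-numbered option available, probability 1; weight (1/3)·1 = 1/3.
If it is in locker 3 (prior 1/3): the attendant would have opened locker 2 instead, probability 0; weight (1/3)·0 = 0.
The weights sum to 1/3.
So P(the prize voucher in locker 3 | the attendant opened locker 1) = 0 / (1/3) = 0.

0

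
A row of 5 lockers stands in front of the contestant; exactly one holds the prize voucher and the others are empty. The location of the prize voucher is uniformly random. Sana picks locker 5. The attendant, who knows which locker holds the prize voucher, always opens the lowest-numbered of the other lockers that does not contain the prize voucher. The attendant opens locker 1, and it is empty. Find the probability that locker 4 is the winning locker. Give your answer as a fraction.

1/4

Consider each possible location of the prize voucher in turn.
If it is in locker 1 (prior 1/5): the attendant opened locker 1, so this case is ruled out; weight (1/5)·0 = 0.
If it is in any of lockers 2, 3, 4, and 5 (prior 1/5 each): locker 1 is the lowest-numbered option available, probability 1; weight (1/5)·1 = 1/5 each.
The weights sum to 4/5.
So P(the prize voucher in locker 4 | the attendant opened locker 1) = (1/5) / (4/5) = 1/4.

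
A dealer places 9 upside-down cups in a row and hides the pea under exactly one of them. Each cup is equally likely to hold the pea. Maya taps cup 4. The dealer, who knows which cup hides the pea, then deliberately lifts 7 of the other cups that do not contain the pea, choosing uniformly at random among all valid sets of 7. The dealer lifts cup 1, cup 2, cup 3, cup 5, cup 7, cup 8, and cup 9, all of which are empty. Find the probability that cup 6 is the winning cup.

Apply Bayes' rule, conditioning on where the pea actually is.
If it is under any of cups 1, 2, 3, 5, 7, 8, and 9 (prior 1/9 each): that cup was opened and seen not to hold the prize — ruled out; weight (1/9)·0 = 0 each.
If it is under cup 4 (prior 1/9): the dealer has 8 equally likely choices, so probability 1/8; weight (1/9)·(1/8) = 1/72.
If it is under cup 6 (prior 1/9): the dealer has no choice, probability 1; weight (1/9)·1 = 1/9.
The weights sum to 1/8.
So P(the pea under cup 6 | the dealer opened cup 1, cup 2, cup 3, cup 5, cup 7, cup 8, and cup 9) = (1/9) / (1/8) = 8/9.

8/9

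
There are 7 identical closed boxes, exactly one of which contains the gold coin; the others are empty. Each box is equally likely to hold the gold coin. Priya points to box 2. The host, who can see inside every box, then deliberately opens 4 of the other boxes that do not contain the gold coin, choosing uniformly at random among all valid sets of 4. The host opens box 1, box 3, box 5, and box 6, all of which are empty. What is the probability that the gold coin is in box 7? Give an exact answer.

Consider each possible location of the gold coin in turn.
If it is in any of boxes 1, 3, 5, and 6 (prior 1/7 each): that box was opened and seen not to hold the prize — ruled out; weight (1/7)·0 = 0 each.
If it is in box 2 (prior 1/7): the host has 15 equally likely choices, so probability 1/15; weight (1/7)·(1/15) = 1/105.
If it is in either of boxes 4 and 7 (prior 1/7 each): the host has 5 equally likely choices, so probability 1/5; weight (1/7)·(1/5) = 1/35 each.
The weights sum to 1/15.
So P(the gold coin in box 7 | the host opened box 1, box 3, box 5, and box 6) = (1/35) / (1/15) = 3/7.

3/7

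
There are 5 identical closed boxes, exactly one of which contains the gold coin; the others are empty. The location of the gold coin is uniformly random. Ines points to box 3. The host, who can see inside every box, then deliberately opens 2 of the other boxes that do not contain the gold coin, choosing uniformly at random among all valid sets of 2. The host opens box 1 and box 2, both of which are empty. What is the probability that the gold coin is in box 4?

2/5

Consider each possible location of the gold coin in turn.
If it is in either of boxes 1 and 2 (prior 1/5 each): that box was opened and seen not to hold the prize — ruled out; weight (1/5)·0 = 0 each.
If it is in box 3 (prior 1/5): the host has 6 equally likely choices, so probability 1/6; weight (1/5)·(1/6) = 1/30.
If it is in either of boxes 4 and 5 (prior 1/5 each): the host has 3 equally likely choices, so probability 1/3; weight (1/5)·(1/3) = 1/15 each.
The weights sum to 1/6.
So P(the gold coin in box 4 | the host opened box 1 and box 2) = (1/15) / (1/6) = 2/5.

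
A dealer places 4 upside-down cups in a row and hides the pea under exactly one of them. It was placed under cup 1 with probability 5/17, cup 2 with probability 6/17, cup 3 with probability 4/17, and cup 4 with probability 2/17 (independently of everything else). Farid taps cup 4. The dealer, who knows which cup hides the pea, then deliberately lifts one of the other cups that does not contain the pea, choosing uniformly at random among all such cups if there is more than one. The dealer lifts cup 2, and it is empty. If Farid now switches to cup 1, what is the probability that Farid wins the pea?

Apply Bayes' rule, conditioning on where the pea actually is.
If it is under cup 1 (prior 5/17): the dealer has 2 equally likely choices, so probability 1/2; weight (5/17)·(1/2) = 5/34.
If it is under cup 2 (prior 6/17): the dealer opened cup 2, so this case is ruled out; weight (6/17)·0 = 0.
If it is under cup 3 (prior 4/17): the dealer has 2 equally likely choices, so probability 1/2; weight (4/17)·(1/2) = 2/17.
If it is under cup 4 (prior 2/17): the dealer has 3 equally likely choices, so probability 1/3; weight (2/17)·(1/3) = 2/51.
The weights sum to 31/102.
So P(the pea under cup 1 | the dealer opened cup 2) = (5/34) / (31/102) = 15/31.

15/31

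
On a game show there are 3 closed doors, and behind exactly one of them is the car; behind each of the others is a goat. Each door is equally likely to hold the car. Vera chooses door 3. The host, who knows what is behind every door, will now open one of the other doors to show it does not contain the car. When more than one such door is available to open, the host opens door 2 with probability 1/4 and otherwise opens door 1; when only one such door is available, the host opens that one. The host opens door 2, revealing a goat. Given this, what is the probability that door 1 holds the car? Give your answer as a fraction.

4/5

Apply Bayes' rule, conditioning on where the car actually is.
If it is behind door 1 (prior 1/3): only door 2 is available, probability 1; weight (1/3)·1 = 1/3.
If it is behind door 2 (prior 1/3): the host opened door 2, so this case is ruled out; weight (1/3)·0 = 0.
If it is behind door 3 (prior 1/3): door 2 is available, opened with probability 1/4; weight (1/3)·(1/4) = 1/12.
The weights sum to 5/12.
So P(the car behind door 1 | the host opened door 2) = (1/3) / (5/12) = 4/5.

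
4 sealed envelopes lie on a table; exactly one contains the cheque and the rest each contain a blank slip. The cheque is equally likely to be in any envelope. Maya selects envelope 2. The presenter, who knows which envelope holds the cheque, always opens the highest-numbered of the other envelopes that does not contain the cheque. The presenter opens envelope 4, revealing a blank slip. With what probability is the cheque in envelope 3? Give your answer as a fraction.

1/3

Consider each possible location of the cheque in turn.
If it is in any of envelopes 1, 2, and 3 (prior 1/4 each): envelope 4 is the highest-numbered option available, probability 1; weight (1/4)·1 = 1/4 each.
If it is in envelope 4 (prior 1/4): the presenter opened envelope 4, so this case is ruled out; weight (1/4)·0 = 0.
The weights sum to 3/4.
So P(the cheque in envelope 3 | the presenter opened envelope 4) = (1/4) / (3/4) = 1/3.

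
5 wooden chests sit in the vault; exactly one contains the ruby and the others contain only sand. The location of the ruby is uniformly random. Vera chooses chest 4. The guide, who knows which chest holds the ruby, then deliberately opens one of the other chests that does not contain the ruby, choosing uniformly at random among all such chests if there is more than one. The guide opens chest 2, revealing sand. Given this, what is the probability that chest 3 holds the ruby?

4/15

Condition on the true location of the ruby.
If it is in any of chests 1, 3, and 5 (prior 1/5 each): the guide has 3 equally likely choices, so probability 1/3; weight (1/5)·(1/3) = 1/15 each.
If it is in chest 2 (prior 1/5): the guide opened chest 2, so this case is ruled out; weight (1/5)·0 = 0.
If it is in chest 4 (prior 1/5): the guide has 4 equally likely choices, so probability 1/4; weight (1/5)·(1/4) = 1/20.
The weights sum to 1/4.
So P(the ruby in chest 3 | the guide opened chest 2) = (1/15) / (1/4) = 4/15.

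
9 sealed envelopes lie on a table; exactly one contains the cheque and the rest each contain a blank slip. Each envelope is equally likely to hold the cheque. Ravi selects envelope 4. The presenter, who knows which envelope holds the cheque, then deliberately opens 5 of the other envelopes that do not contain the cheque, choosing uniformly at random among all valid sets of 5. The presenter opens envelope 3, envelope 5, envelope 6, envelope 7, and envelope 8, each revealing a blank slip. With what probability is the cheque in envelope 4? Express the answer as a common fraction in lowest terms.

1/9

Consider each possible location of the cheque in turn.
If it is in any of envelopes 1, 2, and 9 (prior 1/9 each): the presenter has 21 equally likely choices, so probability 1/21; weight (1/9)·(1/21) = 1/189 each.
If it is in any of envelopes 3, 5, 6, 7, and 8 (prior 1/9 each): that envelope was opened and seen not to hold the prize — ruled out; weight (1/9)·0 = 0 each.
If it is in envelope 4 (prior 1/9): the presenter has 56 equally likely choices, so probability 1/56; weight (1/9)·(1/56) = 1/504.
The weights sum to 1/56.
So P(the cheque in envelope 4 | the presenter opened envelope 3, envelope 5, envelope 6, envelope 7, and envelope 8) = (1/504) / (1/56) = 1/9.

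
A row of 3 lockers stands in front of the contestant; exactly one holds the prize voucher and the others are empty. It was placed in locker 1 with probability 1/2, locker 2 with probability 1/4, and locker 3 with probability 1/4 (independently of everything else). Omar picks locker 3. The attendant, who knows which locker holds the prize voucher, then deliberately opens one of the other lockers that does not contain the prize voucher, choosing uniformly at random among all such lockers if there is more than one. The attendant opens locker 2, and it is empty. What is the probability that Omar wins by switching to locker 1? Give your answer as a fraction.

4/5

Apply Bayes' rule, conditioning on where the prize voucher actually is.
If it is in locker 1 (prior 1/2): the attendant has no choice, probability 1; weight (1/2)·1 = 1/2.
If it is in locker 2 (prior 1/4): the attendant opened locker 2, so this case is ruled out; weight (1/4)·0 = 0.
If it is in locker 3 (prior 1/4): the attendant has 2 equally likely choices, so probability 1/2; weight (1/4)·(1/2) = 1/8.
The weights sum to 5/8.
So P(the prize voucher in locker 1 | the attendant opened locker 2) = (1/2) / (5/8) = 4/5.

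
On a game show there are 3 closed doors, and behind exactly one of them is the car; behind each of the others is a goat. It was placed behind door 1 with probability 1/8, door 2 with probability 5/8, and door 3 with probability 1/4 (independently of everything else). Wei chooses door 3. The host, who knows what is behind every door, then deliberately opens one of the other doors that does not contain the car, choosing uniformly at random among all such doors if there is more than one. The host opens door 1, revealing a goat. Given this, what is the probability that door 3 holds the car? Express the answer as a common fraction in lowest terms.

Apply Bayes' rule, conditioning on where the car actually is.
If it is behind door 1 (prior 1/8): the host opened door 1, so this case is ruled out; weight (1/8)·0 = 0.
If it is behind door 2 (prior 5/8): the host has no choice, probability 1; weight (5/8)·1 = 5/8.
If it is behind door 3 (prior 1/4): the host has 2 equally likely choices, so probability 1/2; weight (1/4)·(1/2) = 1/8.
The weights sum to 3/4.
So P(the car behind door 3 | the host opened door 1) = (1/8) / (3/4) = 1/6.

1/6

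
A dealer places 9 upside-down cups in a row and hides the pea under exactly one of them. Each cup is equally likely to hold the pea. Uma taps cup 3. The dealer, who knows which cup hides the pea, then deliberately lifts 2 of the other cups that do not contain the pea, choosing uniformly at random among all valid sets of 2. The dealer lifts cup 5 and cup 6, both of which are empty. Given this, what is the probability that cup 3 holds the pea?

1/9

Apply Bayes' rule, conditioning on where the pea actually is.
If it is under any of cups 1, 2, 4, 7, 8, and 9 (prior 1/9 each): the dealer has 21 equally likely choices, so probability 1/21; weight (1/9)·(1/21) = 1/189 each.
If it is under cup 3 (prior 1/9): the dealer has 28 equally likely choices, so probability 1/28; weight (1/9)·(1/28) = 1/252.
If it is under either of cups 5 and 6 (prior 1/9 each): that cup was opened and seen not to hold the prize — ruled out; weight (1/9)·0 = 0 each.
The weights sum to 1/28.
So P(the pea under cup 3 | the dealer opened cup 5 and cup 6) = (1/252) / (1/28) = 1/9.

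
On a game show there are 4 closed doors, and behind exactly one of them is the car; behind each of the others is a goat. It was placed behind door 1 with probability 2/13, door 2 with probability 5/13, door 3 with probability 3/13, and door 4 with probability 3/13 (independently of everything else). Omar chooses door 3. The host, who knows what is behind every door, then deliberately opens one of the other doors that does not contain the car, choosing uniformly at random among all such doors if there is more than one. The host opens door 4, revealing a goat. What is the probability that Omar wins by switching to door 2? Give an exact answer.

5/9

Condition on the true location of the car.
If it is behind door 1 (prior 2/13): the host has 2 equally likely choices, so probability 1/2; weight (2/13)·(1/2) = 1/13.
If it is behind door 2 (prior 5/13): the host has 2 equally likely choices, so probability 1/2; weight (5/13)·(1/2) = 5/26.
If it is behind door 3 (prior 3/13): the host has 3 equally likely choices, so probability 1/3; weight (3/13)·(1/3) = 1/13.
If it is behind door 4 (prior 3/13): the host opened door 4, so this case is ruled out; weight (3/13)·0 = 0.
The weights sum to 9/26.
So P(the car behind door 2 | the host opened door 4) = (5/26) / (9/26) = 5/9.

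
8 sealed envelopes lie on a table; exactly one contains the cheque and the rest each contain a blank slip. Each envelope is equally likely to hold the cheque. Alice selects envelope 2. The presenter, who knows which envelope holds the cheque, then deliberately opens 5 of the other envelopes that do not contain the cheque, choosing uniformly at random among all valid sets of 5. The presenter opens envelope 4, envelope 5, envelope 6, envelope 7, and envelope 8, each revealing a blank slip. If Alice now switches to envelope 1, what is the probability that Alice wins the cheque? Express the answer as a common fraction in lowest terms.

7/16

Apply Bayes' rule, conditioning on where the cheque actually is.
If it is in either of envelopes 1 and 3 (prior 1/8 each): the presenter has 6 equally likely choices, so probability 1/6; weight (1/8)·(1/6) = 1/48 each.
If it is in envelope 2 (prior 1/8): the presenter has 21 equally likely choices, so probability 1/21; weight (1/8)·(1/21) = 1/168.
If it is in any of envelopes 4, 5, 6, 7, and 8 (prior 1/8 each): that envelope was opened and seen not to hold the prize — ruled out; weight (1/8)·0 = 0 each.
The weights sum to 1/21.
So P(the cheque in envelope 1 | the presenter opened envelope 4, envelope 5, envelope 6, envelope 7, and envelope 8) = (1/48) / (1/21) = 7/16.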